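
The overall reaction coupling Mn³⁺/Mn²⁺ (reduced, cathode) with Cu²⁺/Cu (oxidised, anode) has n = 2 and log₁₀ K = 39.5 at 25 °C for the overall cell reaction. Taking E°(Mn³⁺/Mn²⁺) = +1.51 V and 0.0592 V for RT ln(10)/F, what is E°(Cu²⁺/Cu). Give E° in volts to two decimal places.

E°cell = (0.0592/n)·log K = (0.0592/2)(39.5) = +1.169 V.
Since Mn³⁺/Mn²⁺ is the cathode and Cu²⁺/Cu the anode, E°cell = E°(Mn³⁺/Mn²⁺) − E°(Cu²⁺/Cu).
So E°(Cu²⁺/Cu) = E°(Mn³⁺/Mn²⁺) − E°cell = (+1.51) − (+1.169) = +0.34 V.

+0.34 V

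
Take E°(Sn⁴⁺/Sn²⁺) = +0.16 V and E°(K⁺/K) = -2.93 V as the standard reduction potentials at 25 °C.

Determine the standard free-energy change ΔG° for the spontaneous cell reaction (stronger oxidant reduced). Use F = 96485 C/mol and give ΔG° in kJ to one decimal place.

Sn⁴⁺/Sn²⁺ (E° = +0.16 V) is the cathode; K⁺/K (E° = -2.93 V) is the anode, so E°cell = +3.09 V.
Balancing electrons gives n = 2 (lcm of 2 and 1).
ΔG° = −nFE° = −(2)(96485)(+3.09) = -596,277 J = -596.3 kJ.

-596.3 kJ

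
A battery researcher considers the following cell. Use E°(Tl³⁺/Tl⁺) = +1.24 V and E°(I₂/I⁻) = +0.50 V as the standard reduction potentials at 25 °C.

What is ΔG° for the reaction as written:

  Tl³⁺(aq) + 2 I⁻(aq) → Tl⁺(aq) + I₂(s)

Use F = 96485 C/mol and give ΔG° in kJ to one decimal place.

As written, Tl³⁺/Tl⁺ is reduced (cathode) and I₂/I⁻ is oxidised (anode), so E°cell = (+1.24) − (+0.50) = +0.74 V.
Balancing electrons gives n = 2.
ΔG° = −nFE° = −(2)(96485)(+0.74) = -142,798 J = -142.8 kJ.

-142.8 kJ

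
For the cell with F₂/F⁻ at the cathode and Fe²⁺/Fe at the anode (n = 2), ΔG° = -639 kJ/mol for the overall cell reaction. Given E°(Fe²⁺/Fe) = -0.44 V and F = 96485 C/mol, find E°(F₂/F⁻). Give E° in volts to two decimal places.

+2.87 V

E°cell = −ΔG°/(nF) = −(-639×10³)/((2)(96485)) = +3.311 V.
Since F₂/F⁻ is the cathode and Fe²⁺/Fe the anode, E°cell = E°(F₂/F⁻) − E°(Fe²⁺/Fe).
So E°(F₂/F⁻) = E°cell + E°(Fe²⁺/Fe) = +3.311 + (-0.44) = +2.87 V.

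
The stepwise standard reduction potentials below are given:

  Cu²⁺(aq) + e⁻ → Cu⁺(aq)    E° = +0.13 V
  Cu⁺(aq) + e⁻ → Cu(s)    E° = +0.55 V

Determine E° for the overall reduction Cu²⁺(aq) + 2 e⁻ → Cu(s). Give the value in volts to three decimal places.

Standard free energies of sequential steps add: ΔG°₃ = ΔG°₁ + ΔG°₂, so n₃E°₃ = n₁E°₁ + n₂E°₂.
E°₃ = (1×+0.13 + 1×+0.55) / 2 = (+0.680) / 2 = +0.340 V.

+0.340 V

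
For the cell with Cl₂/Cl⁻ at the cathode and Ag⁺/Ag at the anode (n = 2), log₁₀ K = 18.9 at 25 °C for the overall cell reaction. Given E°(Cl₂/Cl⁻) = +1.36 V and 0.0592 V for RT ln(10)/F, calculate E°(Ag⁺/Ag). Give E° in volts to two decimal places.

E°cell = (0.0592/n)·log K = (0.0592/2)(18.9) = +0.559 V.
Since Cl₂/Cl⁻ is the cathode and Ag⁺/Ag the anode, E°cell = E°(Cl₂/Cl⁻) − E°(Ag⁺/Ag).
So E°(Ag⁺/Ag) = E°(Cl₂/Cl⁻) − E°cell = (+1.36) − (+0.559) = +0.80 V.

+0.80 V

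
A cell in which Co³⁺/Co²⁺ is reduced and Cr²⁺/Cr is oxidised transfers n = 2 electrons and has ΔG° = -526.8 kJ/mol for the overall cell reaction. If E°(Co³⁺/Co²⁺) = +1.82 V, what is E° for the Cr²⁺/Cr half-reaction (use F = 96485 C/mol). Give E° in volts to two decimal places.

-0.91 V

E°cell = −ΔG°/(nF) = −(-526.8×10³)/((2)(96485)) = +2.730 V.
Since Co³⁺/Co²⁺ is the cathode and Cr²⁺/Cr the anode, E°cell = E°(Co³⁺/Co²⁺) − E°(Cr²⁺/Cr).
So E°(Cr²⁺/Cr) = E°(Co³⁺/Co²⁺) − E°cell = (+1.82) − (+2.730) = -0.91 V.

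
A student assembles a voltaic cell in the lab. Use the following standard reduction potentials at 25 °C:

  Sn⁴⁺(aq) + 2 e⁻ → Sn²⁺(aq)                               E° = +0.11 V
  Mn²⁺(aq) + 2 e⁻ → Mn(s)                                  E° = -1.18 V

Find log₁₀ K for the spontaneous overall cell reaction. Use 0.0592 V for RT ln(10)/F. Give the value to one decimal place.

43.6

Cathode: Sn⁴⁺/Sn²⁺; anode: Mn²⁺/Mn. E°cell = +1.29 V, n = 2.
log K = nE°cell / 0.0592 = (2)(+1.29) / 0.0592 = 43.6.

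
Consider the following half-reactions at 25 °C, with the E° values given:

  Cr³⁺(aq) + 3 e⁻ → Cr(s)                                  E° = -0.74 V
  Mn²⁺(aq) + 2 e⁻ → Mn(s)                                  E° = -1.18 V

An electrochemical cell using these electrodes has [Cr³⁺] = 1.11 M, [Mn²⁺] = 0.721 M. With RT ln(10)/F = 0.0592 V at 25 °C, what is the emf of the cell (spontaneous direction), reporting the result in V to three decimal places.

Cr³⁺/Cr is the cathode (higher E°), Mn²⁺/Mn the anode: E°cell = -0.74 − (-1.18) = +0.44 V, n = 6.
Overall: 2 Cr³⁺(aq) + 3 Mn(s) → 2 Cr(s) + 3 Mn²⁺(aq)
Q = [Mn²⁺]^3 / ([Cr³⁺]^2); log Q = -0.517.
E = E° − (0.0592/n) log Q = +0.44 − (0.0592/6)(-0.517) = +0.445 V.

+0.445 V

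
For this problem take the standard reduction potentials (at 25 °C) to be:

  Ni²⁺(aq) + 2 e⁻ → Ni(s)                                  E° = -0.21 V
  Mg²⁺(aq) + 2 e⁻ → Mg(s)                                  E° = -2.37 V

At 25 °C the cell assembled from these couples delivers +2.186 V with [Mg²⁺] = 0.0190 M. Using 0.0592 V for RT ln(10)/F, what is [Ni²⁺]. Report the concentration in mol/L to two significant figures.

Ni²⁺/Ni is the cathode, Mg²⁺/Mg the anode: E°cell = +2.16 V, n = 2.
Overall reaction: Ni²⁺(aq) + Mg(s) → Ni(s) + Mg²⁺(aq); Q = [Mg²⁺]^1/[Ni²⁺]^1.
From E = E° − (0.0592/n) log Q: log Q = (E° − E)·n/0.0592 = (+2.16 − (+2.186))·2/0.0592 = -0.8784.
So 1·log[Ni²⁺] = 1·log(0.019) − log Q = -1.7212 − (-0.8784) = -0.8428; [Ni²⁺] = 10^(-0.8428) ≈ 0.14 M.

0.14 M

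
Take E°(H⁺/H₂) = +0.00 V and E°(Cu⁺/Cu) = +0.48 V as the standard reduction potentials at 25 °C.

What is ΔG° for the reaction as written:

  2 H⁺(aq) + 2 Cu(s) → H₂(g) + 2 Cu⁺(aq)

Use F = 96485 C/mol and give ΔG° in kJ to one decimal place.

+92.6 kJ

As written, H⁺/H₂ is reduced (cathode) and Cu⁺/Cu is oxidised (anode), so E°cell = (+0.00) − (+0.48) = -0.48 V.
Balancing electrons gives n = 2.
ΔG° = −nFE° = −(2)(96485)(-0.48) = 92,626 J = +92.6 kJ.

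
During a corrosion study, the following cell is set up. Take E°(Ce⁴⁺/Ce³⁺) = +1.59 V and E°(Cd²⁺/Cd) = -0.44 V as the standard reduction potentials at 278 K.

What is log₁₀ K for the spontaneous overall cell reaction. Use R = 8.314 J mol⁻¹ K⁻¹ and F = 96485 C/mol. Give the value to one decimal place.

73.6

Cathode: Ce⁴⁺/Ce³⁺; anode: Cd²⁺/Cd. E°cell = (+1.59) − (-0.44) = +2.03 V, with n = 2.
ΔG° = −nFE° = −RT ln K, so ln K = nFE°/(RT) = (2)(96485)(+2.03) / ((8.314)(278)) = 169.485.
log₁₀ K = 169.485 / ln 10 = 73.6.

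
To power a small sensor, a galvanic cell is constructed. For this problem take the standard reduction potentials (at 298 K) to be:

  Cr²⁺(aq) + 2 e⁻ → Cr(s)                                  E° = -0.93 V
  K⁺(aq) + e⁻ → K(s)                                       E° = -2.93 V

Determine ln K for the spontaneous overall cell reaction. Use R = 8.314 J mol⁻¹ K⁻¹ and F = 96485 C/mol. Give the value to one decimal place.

Cathode: Cr²⁺/Cr; anode: K⁺/K. E°cell = (-0.93) − (-2.93) = +2.00 V, with n = 2.
ΔG° = −nFE° = −RT ln K, so ln K = nFE°/(RT) = (2)(96485)(+2.00) / ((8.314)(298)) = 155.773.

155.8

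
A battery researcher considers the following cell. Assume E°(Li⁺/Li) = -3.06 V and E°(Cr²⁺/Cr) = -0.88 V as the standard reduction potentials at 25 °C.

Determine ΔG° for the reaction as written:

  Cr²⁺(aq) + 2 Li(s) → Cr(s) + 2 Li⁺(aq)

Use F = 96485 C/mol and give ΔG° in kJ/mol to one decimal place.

As written, Cr²⁺/Cr is reduced (cathode) and Li⁺/Li is oxidised (anode), so E°cell = (-0.88) − (-3.06) = +2.18 V.
Balancing electrons gives n = 2.
ΔG° = −nFE° = −(2)(96485)(+2.18) = -420,675 J = -420.7 kJ/mol.

-420.7 kJ/mol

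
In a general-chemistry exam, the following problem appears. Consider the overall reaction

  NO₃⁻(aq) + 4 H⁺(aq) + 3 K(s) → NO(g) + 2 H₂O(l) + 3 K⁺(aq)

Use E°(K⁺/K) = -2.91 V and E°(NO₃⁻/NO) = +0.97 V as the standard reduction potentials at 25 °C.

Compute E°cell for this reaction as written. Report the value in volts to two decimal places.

The NO₃⁻/NO couple has the higher reduction potential, so it is the cathode; K⁺/K is oxidised at the anode.
E°cell = E°(cathode) − E°(anode) = (+0.97) − (-2.91) = +3.88 V.

+3.88 V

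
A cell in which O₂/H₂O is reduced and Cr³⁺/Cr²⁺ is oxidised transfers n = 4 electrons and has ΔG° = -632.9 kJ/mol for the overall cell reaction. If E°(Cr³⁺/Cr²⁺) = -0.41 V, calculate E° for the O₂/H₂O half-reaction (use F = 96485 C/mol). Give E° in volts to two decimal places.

E°cell = −ΔG°/(nF) = −(-632.9×10³)/((4)(96485)) = +1.640 V.
Since O₂/H₂O is the cathode and Cr³⁺/Cr²⁺ the anode, E°cell = E°(O₂/H₂O) − E°(Cr³⁺/Cr²⁺).
So E°(O₂/H₂O) = E°cell + E°(Cr³⁺/Cr²⁺) = +1.640 + (-0.41) = +1.23 V.

+1.23 V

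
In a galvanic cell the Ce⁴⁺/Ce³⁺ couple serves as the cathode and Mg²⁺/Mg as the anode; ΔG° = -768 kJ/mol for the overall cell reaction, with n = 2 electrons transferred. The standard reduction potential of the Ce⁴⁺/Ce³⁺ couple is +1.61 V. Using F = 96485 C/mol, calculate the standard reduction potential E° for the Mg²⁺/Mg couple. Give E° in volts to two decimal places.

E°cell = −ΔG°/(nF) = −(-768×10³)/((2)(96485)) = +3.980 V.
Since Ce⁴⁺/Ce³⁺ is the cathode and Mg²⁺/Mg the anode, E°cell = E°(Ce⁴⁺/Ce³⁺) − E°(Mg²⁺/Mg).
So E°(Mg²⁺/Mg) = E°(Ce⁴⁺/Ce³⁺) − E°cell = (+1.61) − (+3.980) = -2.37 V.

-2.37 V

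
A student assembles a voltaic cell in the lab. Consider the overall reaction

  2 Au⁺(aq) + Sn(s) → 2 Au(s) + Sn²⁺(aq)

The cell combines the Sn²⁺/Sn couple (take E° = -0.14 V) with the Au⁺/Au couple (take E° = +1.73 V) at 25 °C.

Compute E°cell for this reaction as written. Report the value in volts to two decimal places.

The Au⁺/Au couple has the higher reduction potential, so it is the cathode; Sn²⁺/Sn is oxidised at the anode.
E°cell = E°(cathode) − E°(anode) = (+1.73) − (-0.14) = +1.87 V.

+1.87 V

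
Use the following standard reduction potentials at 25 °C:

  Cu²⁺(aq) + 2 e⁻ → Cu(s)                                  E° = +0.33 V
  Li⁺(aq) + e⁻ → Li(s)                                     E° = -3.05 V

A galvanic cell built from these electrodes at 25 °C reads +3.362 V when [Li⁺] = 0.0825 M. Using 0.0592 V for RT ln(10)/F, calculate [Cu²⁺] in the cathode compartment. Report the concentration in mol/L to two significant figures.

0.0017 M

Cu²⁺/Cu is the cathode, Li⁺/Li the anode: E°cell = +3.38 V, n = 2.
Overall reaction: Cu²⁺(aq) + 2 Li(s) → Cu(s) + 2 Li⁺(aq); Q = [Li⁺]^2/[Cu²⁺]^1.
From E = E° − (0.0592/n) log Q: log Q = (E° − E)·n/0.0592 = (+3.38 − (+3.362))·2/0.0592 = 0.6081.
So 1·log[Cu²⁺] = 2·log(0.0825) − log Q = -2.1671 − (0.6081) = -2.7752; [Cu²⁺] = 10^(-2.7752) ≈ 0.0017 M.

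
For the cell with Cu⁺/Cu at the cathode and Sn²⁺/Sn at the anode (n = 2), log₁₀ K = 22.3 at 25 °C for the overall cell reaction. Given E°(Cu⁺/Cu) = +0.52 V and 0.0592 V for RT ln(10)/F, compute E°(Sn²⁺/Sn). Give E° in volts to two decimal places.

E°cell = (0.0592/n)·log K = (0.0592/2)(22.3) = +0.660 V.
Since Cu⁺/Cu is the cathode and Sn²⁺/Sn the anode, E°cell = E°(Cu⁺/Cu) − E°(Sn²⁺/Sn).
So E°(Sn²⁺/Sn) = E°(Cu⁺/Cu) − E°cell = (+0.52) − (+0.660) = -0.14 V.

-0.14 V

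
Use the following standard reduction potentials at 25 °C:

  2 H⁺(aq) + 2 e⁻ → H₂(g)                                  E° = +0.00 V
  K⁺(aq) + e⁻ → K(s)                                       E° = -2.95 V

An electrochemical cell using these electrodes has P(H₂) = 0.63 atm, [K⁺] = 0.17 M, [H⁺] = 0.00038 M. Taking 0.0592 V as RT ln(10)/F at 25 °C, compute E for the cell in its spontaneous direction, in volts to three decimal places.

+2.799 V

H⁺/H₂ is the cathode (higher E°), K⁺/K the anode: E°cell = +0.00 − (-2.95) = +2.95 V, n = 2.
Overall: 2 H⁺(aq) + 2 K(s) → H₂(g) + 2 K⁺(aq)
Q = P(H₂)·[K⁺]^2 / ([H⁺]^2); log Q = 5.101.
E = E° − (0.0592/n) log Q = +2.95 − (0.0592/2)(5.101) = +2.799 V.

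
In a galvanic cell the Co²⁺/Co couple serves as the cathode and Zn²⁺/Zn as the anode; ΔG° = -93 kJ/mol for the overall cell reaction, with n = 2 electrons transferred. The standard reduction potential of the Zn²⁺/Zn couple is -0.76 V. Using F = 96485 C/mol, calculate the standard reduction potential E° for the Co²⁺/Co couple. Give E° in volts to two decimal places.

E°cell = −ΔG°/(nF) = −(-93×10³)/((2)(96485)) = +0.482 V.
Since Co²⁺/Co is the cathode and Zn²⁺/Zn the anode, E°cell = E°(Co²⁺/Co) − E°(Zn²⁺/Zn).
So E°(Co²⁺/Co) = E°cell + E°(Zn²⁺/Zn) = +0.482 + (-0.76) = -0.28 V.

-0.28 V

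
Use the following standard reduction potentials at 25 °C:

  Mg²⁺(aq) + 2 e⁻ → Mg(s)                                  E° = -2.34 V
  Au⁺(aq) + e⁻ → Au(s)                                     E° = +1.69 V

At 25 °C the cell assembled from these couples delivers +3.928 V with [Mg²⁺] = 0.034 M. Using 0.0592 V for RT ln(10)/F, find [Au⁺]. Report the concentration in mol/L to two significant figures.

0.0035 M

Au⁺/Au is the cathode, Mg²⁺/Mg the anode: E°cell = +4.03 V, n = 2.
Overall reaction: 2 Au⁺(aq) + Mg(s) → 2 Au(s) + Mg²⁺(aq); Q = [Mg²⁺]^1/[Au⁺]^2.
From E = E° − (0.0592/n) log Q: log Q = (E° − E)·n/0.0592 = (+4.03 − (+3.928))·2/0.0592 = 3.4459.
So 2·log[Au⁺] = 1·log(0.034) − log Q = -1.4685 − (3.4459) = -4.9144; log[Au⁺] = -4.9144 / 2 = -2.4572; [Au⁺] = 10^(-2.4572) ≈ 0.0035 M.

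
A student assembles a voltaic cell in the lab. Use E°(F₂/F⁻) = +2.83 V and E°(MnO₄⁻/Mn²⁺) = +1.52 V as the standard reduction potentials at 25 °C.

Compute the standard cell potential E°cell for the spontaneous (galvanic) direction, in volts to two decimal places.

+1.31 V

The F₂/F⁻ couple has the higher reduction potential, so it is the cathode; MnO₄⁻/Mn²⁺ is oxidised at the anode.
E°cell = E°(cathode) − E°(anode) = (+2.83) − (+1.52) = +1.31 V.
Since E°cell > 0, the reaction is spontaneous under standard conditions.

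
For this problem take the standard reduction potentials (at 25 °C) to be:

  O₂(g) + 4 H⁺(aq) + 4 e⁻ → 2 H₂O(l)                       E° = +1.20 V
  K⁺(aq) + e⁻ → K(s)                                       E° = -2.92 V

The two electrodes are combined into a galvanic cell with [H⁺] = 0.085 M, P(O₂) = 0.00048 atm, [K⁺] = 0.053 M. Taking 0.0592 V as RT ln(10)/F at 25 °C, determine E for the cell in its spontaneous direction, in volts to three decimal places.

O₂/H₂O is the cathode (higher E°), K⁺/K the anode: E°cell = +1.20 − (-2.92) = +4.12 V, n = 4.
Overall: O₂(g) + 4 H⁺(aq) + 4 K(s) → 2 H₂O(l) + 4 K⁺(aq)
Q = [K⁺]^4 / (P(O₂)·[H⁺]^4); log Q = 2.498.
E = E° − (0.0592/n) log Q = +4.12 − (0.0592/4)(2.498) = +4.083 V.

+4.083 V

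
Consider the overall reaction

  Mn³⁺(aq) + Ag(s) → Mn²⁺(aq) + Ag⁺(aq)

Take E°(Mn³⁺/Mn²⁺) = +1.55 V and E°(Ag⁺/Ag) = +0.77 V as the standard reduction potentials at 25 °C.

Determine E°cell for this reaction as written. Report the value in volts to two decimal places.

+0.78 V

The Mn³⁺/Mn²⁺ couple has the higher reduction potential, so it is the cathode; Ag⁺/Ag is oxidised at the anode.
E°cell = E°(cathode) − E°(anode) = (+1.55) − (+0.77) = +0.78 V.
Since E°cell > 0, the reaction is spontaneous under standard conditions.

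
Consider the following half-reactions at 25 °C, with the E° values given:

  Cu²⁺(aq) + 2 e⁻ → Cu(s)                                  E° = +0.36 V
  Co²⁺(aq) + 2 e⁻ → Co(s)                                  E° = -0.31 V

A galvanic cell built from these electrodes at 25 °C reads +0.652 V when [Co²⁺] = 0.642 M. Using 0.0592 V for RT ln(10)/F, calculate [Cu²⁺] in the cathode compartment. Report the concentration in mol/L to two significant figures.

Cu²⁺/Cu is the cathode, Co²⁺/Co the anode: E°cell = +0.67 V, n = 2.
Overall reaction: Cu²⁺(aq) + Co(s) → Cu(s) + Co²⁺(aq); Q = [Co²⁺]^1/[Cu²⁺]^1.
From E = E° − (0.0592/n) log Q: log Q = (E° − E)·n/0.0592 = (+0.67 − (+0.652))·2/0.0592 = 0.6081.
So 1·log[Cu²⁺] = 1·log(0.642) − log Q = -0.1925 − (0.6081) = -0.8006; [Cu²⁺] = 10^(-0.8006) ≈ 0.16 M.

0.16 M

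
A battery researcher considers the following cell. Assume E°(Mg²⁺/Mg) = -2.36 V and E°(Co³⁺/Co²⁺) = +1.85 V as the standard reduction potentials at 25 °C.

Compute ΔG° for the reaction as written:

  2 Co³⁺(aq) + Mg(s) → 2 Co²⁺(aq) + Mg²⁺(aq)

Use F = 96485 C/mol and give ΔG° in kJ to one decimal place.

-812.4 kJ

As written, Co³⁺/Co²⁺ is reduced (cathode) and Mg²⁺/Mg is oxidised (anode), so E°cell = (+1.85) − (-2.36) = +4.21 V.
Balancing electrons gives n = 2.
ΔG° = −nFE° = −(2)(96485)(+4.21) = -812,404 J = -812.4 kJ.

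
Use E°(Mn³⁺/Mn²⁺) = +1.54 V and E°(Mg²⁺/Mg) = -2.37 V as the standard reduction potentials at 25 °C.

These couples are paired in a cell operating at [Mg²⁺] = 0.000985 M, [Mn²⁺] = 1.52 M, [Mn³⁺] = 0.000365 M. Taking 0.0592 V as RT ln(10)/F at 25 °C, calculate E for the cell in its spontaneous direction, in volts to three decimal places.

+3.785 V

Mn³⁺/Mn²⁺ is the cathode (higher E°), Mg²⁺/Mg the anode: E°cell = +1.54 − (-2.37) = +3.91 V, n = 2.
Overall: 2 Mn³⁺(aq) + Mg(s) → 2 Mn²⁺(aq) + Mg²⁺(aq)
Q = [Mn²⁺]^2·[Mg²⁺] / ([Mn³⁺]^2); log Q = 4.233.
E = E° − (0.0592/n) log Q = +3.91 − (0.0592/2)(4.233) = +3.785 V.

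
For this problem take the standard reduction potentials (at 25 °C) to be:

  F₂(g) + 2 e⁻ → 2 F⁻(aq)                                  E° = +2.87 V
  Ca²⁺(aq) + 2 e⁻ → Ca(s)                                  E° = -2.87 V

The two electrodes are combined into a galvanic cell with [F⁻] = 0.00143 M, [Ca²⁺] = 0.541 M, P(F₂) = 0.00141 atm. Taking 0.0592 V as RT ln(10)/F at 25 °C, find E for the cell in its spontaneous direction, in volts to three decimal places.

F₂/F⁻ is the cathode (higher E°), Ca²⁺/Ca the anode: E°cell = +2.87 − (-2.87) = +5.74 V, n = 2.
Overall: F₂(g) + Ca(s) → 2 F⁻(aq) + Ca²⁺(aq)
Q = [F⁻]^2·[Ca²⁺] / (P(F₂)); log Q = -3.105.
E = E° − (0.0592/n) log Q = +5.74 − (0.0592/2)(-3.105) = +5.832 V.

+5.832 V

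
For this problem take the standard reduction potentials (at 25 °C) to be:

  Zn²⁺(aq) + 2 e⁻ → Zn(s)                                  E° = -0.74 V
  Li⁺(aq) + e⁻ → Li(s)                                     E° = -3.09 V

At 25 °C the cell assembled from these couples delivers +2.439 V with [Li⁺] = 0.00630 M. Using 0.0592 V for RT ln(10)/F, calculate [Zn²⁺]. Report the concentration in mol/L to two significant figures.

0.040 M

Zn²⁺/Zn is the cathode, Li⁺/Li the anode: E°cell = +2.35 V, n = 2.
Overall reaction: Zn²⁺(aq) + 2 Li(s) → Zn(s) + 2 Li⁺(aq); Q = [Li⁺]^2/[Zn²⁺]^1.
From E = E° − (0.0592/n) log Q: log Q = (E° − E)·n/0.0592 = (+2.35 − (+2.439))·2/0.0592 = -3.0068.
So 1·log[Zn²⁺] = 2·log(0.0063) − log Q = -4.4013 − (-3.0068) = -1.3945; [Zn²⁺] = 10^(-1.3945) ≈ 0.040 M.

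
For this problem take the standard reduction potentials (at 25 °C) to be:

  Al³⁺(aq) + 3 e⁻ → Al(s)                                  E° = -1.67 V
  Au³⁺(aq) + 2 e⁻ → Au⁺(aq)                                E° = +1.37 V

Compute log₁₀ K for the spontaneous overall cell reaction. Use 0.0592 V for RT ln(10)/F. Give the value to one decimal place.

308.1

Cathode: Au³⁺/Au⁺; anode: Al³⁺/Al. E°cell = +3.04 V, n = 6.
log K = nE°cell / 0.0592 = (6)(+3.04) / 0.0592 = 308.1.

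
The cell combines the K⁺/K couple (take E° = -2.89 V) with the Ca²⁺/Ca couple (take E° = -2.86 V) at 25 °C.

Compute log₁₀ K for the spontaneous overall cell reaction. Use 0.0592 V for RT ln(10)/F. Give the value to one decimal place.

Cathode: Ca²⁺/Ca; anode: K⁺/K. E°cell = +0.03 V, n = 2.
log K = nE°cell / 0.0592 = (2)(+0.03) / 0.0592 = 1.0.

1.0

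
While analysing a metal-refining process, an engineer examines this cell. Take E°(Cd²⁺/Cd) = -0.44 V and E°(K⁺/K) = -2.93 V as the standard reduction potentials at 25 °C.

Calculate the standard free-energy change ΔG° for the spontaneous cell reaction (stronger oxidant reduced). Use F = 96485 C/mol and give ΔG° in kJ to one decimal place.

Cd²⁺/Cd (E° = -0.44 V) is the cathode; K⁺/K (E° = -2.93 V) is the anode, so E°cell = +2.49 V.
Balancing electrons gives n = 2 (lcm of 2 and 1).
ΔG° = −nFE° = −(2)(96485)(+2.49) = -480,495 J = -480.5 kJ.

-480.5 kJ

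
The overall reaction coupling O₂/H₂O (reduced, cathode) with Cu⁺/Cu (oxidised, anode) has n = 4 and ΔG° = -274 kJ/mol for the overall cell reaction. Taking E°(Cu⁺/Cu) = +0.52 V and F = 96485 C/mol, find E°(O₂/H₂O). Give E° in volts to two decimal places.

+1.23 V

E°cell = −ΔG°/(nF) = −(-274×10³)/((4)(96485)) = +0.710 V.
Since O₂/H₂O is the cathode and Cu⁺/Cu the anode, E°cell = E°(O₂/H₂O) − E°(Cu⁺/Cu).
So E°(O₂/H₂O) = E°cell + E°(Cu⁺/Cu) = +0.710 + (+0.52) = +1.23 V.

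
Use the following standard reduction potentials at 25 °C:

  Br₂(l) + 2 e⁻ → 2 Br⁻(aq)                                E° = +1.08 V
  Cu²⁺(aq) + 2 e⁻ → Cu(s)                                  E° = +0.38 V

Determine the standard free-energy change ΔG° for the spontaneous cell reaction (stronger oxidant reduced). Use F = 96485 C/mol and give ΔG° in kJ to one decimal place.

Br₂/Br⁻ (E° = +1.08 V) is the cathode; Cu²⁺/Cu (E° = +0.38 V) is the anode, so E°cell = +0.70 V.
Balancing electrons gives n = 2 (lcm of 2 and 2).
ΔG° = −nFE° = −(2)(96485)(+0.70) = -135,079 J = -135.1 kJ.

-135.1 kJ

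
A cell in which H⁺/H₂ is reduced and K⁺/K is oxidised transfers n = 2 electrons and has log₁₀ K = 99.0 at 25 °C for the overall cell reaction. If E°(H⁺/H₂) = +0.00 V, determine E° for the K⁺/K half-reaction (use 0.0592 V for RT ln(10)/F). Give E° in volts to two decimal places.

-2.93 V

E°cell = (0.0592/n)·log K = (0.0592/2)(99.0) = +2.930 V.
Since H⁺/H₂ is the cathode and K⁺/K the anode, E°cell = E°(H⁺/H₂) − E°(K⁺/K).
So E°(K⁺/K) = E°(H⁺/H₂) − E°cell = (+0.00) − (+2.930) = -2.93 V.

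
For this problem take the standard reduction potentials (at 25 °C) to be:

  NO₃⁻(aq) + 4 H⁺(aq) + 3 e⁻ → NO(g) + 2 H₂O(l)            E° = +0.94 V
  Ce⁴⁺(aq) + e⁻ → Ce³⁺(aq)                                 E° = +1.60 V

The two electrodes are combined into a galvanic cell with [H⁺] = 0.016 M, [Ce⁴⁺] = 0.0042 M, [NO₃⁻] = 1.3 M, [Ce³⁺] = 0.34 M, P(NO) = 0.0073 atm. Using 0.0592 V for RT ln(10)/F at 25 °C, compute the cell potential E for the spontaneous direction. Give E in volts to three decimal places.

+0.644 V

Ce⁴⁺/Ce³⁺ is the cathode (higher E°), NO₃⁻/NO the anode: E°cell = +1.60 − (+0.94) = +0.66 V, n = 3.
Overall: 3 Ce⁴⁺(aq) + NO(g) + 2 H₂O(l) → 3 Ce³⁺(aq) + NO₃⁻(aq) + 4 H⁺(aq)
Q = [Ce³⁺]^3·[NO₃⁻]·[H⁺]^4 / ([Ce⁴⁺]^3·P(NO)); log Q = 0.792.
E = E° − (0.0592/n) log Q = +0.66 − (0.0592/3)(0.792) = +0.644 V.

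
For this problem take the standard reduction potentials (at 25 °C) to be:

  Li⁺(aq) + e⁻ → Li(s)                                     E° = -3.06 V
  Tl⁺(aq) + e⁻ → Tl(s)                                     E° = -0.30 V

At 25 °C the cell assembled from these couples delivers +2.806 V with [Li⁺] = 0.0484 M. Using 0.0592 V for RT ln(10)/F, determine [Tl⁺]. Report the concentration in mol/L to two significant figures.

Tl⁺/Tl is the cathode, Li⁺/Li the anode: E°cell = +2.76 V, n = 1.
Overall reaction: Tl⁺(aq) + Li(s) → Tl(s) + Li⁺(aq); Q = [Li⁺]^1/[Tl⁺]^1.
From E = E° − (0.0592/n) log Q: log Q = (E° − E)·n/0.0592 = (+2.76 − (+2.806))·1/0.0592 = -0.7770.
So 1·log[Tl⁺] = 1·log(0.0484) − log Q = -1.3152 − (-0.7770) = -0.5382; [Tl⁺] = 10^(-0.5382) ≈ 0.29 M.

0.29 M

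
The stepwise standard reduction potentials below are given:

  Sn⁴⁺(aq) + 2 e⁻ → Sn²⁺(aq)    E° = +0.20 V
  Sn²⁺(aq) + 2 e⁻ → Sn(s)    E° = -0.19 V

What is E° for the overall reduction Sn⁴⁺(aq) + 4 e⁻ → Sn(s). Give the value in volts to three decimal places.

+0.005 V

Adding the free-energy changes (−nFE°) of the two steps gives −n₃FE°₃ = −n₁FE°₁ − n₂FE°₂.
E°₃ = (2×+0.20 + 2×-0.19) / 4 = (+0.020) / 4 = +0.005 V.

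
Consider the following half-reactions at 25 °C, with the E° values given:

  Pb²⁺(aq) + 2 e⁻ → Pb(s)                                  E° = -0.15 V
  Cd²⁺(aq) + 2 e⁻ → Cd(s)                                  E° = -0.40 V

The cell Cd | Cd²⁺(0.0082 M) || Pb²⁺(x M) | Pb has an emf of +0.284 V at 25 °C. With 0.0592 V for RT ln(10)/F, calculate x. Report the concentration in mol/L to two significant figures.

Pb²⁺/Pb is the cathode, Cd²⁺/Cd the anode: E°cell = +0.25 V, n = 2.
Overall reaction: Pb²⁺(aq) + Cd(s) → Pb(s) + Cd²⁺(aq); Q = [Cd²⁺]^1/[Pb²⁺]^1.
From E = E° − (0.0592/n) log Q: log Q = (E° − E)·n/0.0592 = (+0.25 − (+0.284))·2/0.0592 = -1.1486.
So 1·log[Pb²⁺] = 1·log(0.0082) − log Q = -2.0862 − (-1.1486) = -0.9376; [Pb²⁺] = 10^(-0.9376) ≈ 0.12 M.

0.12 M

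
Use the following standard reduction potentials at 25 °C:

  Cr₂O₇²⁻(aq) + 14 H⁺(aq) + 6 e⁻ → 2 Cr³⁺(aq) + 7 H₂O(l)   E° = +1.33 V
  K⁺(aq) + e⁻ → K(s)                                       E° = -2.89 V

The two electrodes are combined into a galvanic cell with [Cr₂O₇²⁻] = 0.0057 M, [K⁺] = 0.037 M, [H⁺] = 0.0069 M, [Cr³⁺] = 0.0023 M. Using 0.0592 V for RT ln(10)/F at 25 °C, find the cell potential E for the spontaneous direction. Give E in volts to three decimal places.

Cr₂O₇²⁻/Cr³⁺ is the cathode (higher E°), K⁺/K the anode: E°cell = +1.33 − (-2.89) = +4.22 V, n = 6.
Overall: Cr₂O₇²⁻(aq) + 14 H⁺(aq) + 6 K(s) → 2 Cr³⁺(aq) + 7 H₂O(l) + 6 K⁺(aq)
Q = [Cr³⁺]^2·[K⁺]^6 / ([Cr₂O₇²⁻]·[H⁺]^14); log Q = 18.633.
E = E° − (0.0592/n) log Q = +4.22 − (0.0592/6)(18.633) = +4.036 V.

+4.036 V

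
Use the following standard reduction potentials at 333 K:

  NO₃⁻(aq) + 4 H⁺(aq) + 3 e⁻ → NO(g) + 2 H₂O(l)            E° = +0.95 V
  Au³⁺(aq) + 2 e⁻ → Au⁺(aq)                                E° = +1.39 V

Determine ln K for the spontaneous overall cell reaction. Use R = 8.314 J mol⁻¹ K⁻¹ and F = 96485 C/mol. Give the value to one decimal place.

Cathode: Au³⁺/Au⁺; anode: NO₃⁻/NO. E°cell = (+1.39) − (+0.95) = +0.44 V, with n = 6.
ΔG° = −nFE° = −RT ln K, so ln K = nFE°/(RT) = (6)(96485)(+0.44) / ((8.314)(333)) = 92.005.

92.0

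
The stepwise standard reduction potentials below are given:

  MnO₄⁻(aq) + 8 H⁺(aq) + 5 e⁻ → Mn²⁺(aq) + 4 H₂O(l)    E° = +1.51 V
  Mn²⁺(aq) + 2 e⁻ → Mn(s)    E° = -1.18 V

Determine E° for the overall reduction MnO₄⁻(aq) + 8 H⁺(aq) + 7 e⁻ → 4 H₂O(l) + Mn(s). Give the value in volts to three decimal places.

+0.741 V

Since ΔG° = −nFE° is additive over sequential reductions, n₃E°₃ = n₁E°₁ + n₂E°₂.
E°₃ = (5×+1.51 + 2×-1.18) / 7 = (+5.190) / 7 = +0.741 V.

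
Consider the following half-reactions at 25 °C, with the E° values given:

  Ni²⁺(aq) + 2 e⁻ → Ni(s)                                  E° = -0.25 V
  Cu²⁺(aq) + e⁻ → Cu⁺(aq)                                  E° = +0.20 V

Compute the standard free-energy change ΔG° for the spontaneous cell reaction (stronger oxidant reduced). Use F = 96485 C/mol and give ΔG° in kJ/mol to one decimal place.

-86.8 kJ/mol

Cu²⁺/Cu⁺ (E° = +0.20 V) is the cathode; Ni²⁺/Ni (E° = -0.25 V) is the anode, so E°cell = +0.45 V.
Balancing electrons gives n = 2 (lcm of 1 and 2).
ΔG° = −nFE° = −(2)(96485)(+0.45) = -86,836 J = -86.8 kJ/mol.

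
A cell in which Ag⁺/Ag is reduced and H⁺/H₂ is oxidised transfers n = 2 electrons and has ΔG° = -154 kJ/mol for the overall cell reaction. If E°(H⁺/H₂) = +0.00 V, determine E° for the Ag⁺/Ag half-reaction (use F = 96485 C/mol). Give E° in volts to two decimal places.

E°cell = −ΔG°/(nF) = −(-154×10³)/((2)(96485)) = +0.798 V.
Since Ag⁺/Ag is the cathode and H⁺/H₂ the anode, E°cell = E°(Ag⁺/Ag) − E°(H⁺/H₂).
So E°(Ag⁺/Ag) = E°cell + E°(H⁺/H₂) = +0.798 + (+0.00) = +0.80 V.

+0.80 V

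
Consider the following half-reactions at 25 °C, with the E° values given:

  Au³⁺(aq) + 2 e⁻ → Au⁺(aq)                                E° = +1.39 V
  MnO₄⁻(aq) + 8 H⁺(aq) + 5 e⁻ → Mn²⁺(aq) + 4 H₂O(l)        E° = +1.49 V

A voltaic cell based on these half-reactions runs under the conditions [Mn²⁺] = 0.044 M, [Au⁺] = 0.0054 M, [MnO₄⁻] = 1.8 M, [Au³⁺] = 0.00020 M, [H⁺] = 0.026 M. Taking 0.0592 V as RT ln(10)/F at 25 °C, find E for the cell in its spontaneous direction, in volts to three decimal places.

+0.011 V

MnO₄⁻/Mn²⁺ is the cathode (higher E°), Au³⁺/Au⁺ the anode: E°cell = +1.49 − (+1.39) = +0.10 V, n = 10.
Overall: 2 MnO₄⁻(aq) + 16 H⁺(aq) + 5 Au⁺(aq) → 2 Mn²⁺(aq) + 8 H₂O(l) + 5 Au³⁺(aq)
Q = [Mn²⁺]^2·[Au³⁺]^5 / ([MnO₄⁻]^2·[H⁺]^16·[Au⁺]^5); log Q = 14.980.
E = E° − (0.0592/n) log Q = +0.10 − (0.0592/10)(14.980) = +0.011 V.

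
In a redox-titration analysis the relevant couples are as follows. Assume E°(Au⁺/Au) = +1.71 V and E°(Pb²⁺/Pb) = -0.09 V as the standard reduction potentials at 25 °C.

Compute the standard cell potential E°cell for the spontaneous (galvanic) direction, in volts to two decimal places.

The Au⁺/Au couple has the higher reduction potential, so it is the cathode; Pb²⁺/Pb is oxidised at the anode.
E°cell = E°(cathode) − E°(anode) = (+1.71) − (-0.09) = +1.80 V.

+1.80 V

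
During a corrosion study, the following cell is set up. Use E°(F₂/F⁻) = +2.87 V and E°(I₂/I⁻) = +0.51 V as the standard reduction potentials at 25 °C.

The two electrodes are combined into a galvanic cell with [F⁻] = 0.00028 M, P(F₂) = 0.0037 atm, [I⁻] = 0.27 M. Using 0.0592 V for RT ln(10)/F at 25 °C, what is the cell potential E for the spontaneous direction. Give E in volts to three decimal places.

F₂/F⁻ is the cathode (higher E°), I₂/I⁻ the anode: E°cell = +2.87 − (+0.51) = +2.36 V, n = 2.
Overall: F₂(g) + 2 I⁻(aq) → 2 F⁻(aq) + I₂(s)
Q = [F⁻]^2 / (P(F₂)·[I⁻]^2); log Q = -3.537.
E = E° − (0.0592/n) log Q = +2.36 − (0.0592/2)(-3.537) = +2.465 V.

+2.465 V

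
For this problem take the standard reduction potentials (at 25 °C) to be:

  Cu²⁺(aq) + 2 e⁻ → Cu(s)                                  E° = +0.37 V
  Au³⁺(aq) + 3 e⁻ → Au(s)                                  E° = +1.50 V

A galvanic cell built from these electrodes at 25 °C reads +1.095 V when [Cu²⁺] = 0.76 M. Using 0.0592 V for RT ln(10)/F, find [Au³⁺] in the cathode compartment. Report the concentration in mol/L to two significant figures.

0.011 M

Au³⁺/Au is the cathode, Cu²⁺/Cu the anode: E°cell = +1.13 V, n = 6.
Overall reaction: 2 Au³⁺(aq) + 3 Cu(s) → 2 Au(s) + 3 Cu²⁺(aq); Q = [Cu²⁺]^3/[Au³⁺]^2.
From E = E° − (0.0592/n) log Q: log Q = (E° − E)·n/0.0592 = (+1.13 − (+1.095))·6/0.0592 = 3.5473.
So 2·log[Au³⁺] = 3·log(0.76) − log Q = -0.3576 − (3.5473) = -3.9049; log[Au³⁺] = -3.9049 / 2 = -1.9525; [Au³⁺] = 10^(-1.9525) ≈ 0.011 M.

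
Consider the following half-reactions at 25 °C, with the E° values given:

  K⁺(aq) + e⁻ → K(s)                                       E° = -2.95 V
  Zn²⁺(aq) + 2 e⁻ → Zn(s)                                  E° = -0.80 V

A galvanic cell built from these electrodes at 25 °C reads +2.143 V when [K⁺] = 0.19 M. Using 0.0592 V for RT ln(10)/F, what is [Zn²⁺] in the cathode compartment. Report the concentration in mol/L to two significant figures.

0.021 M

Zn²⁺/Zn is the cathode, K⁺/K the anode: E°cell = +2.15 V, n = 2.
Overall reaction: Zn²⁺(aq) + 2 K(s) → Zn(s) + 2 K⁺(aq); Q = [K⁺]^2/[Zn²⁺]^1.
From E = E° − (0.0592/n) log Q: log Q = (E° − E)·n/0.0592 = (+2.15 − (+2.143))·2/0.0592 = 0.2365.
So 1·log[Zn²⁺] = 2·log(0.19) − log Q = -1.4425 − (0.2365) = -1.6790; [Zn²⁺] = 10^(-1.6790) ≈ 0.021 M.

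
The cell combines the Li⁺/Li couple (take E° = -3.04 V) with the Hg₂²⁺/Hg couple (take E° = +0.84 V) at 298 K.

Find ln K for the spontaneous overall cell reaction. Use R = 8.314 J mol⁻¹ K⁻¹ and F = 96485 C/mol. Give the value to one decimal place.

Cathode: Hg₂²⁺/Hg; anode: Li⁺/Li. E°cell = (+0.84) − (-3.04) = +3.88 V, with n = 2.
ΔG° = −nFE° = −RT ln K, so ln K = nFE°/(RT) = (2)(96485)(+3.88) / ((8.314)(298)) = 302.201.

302.2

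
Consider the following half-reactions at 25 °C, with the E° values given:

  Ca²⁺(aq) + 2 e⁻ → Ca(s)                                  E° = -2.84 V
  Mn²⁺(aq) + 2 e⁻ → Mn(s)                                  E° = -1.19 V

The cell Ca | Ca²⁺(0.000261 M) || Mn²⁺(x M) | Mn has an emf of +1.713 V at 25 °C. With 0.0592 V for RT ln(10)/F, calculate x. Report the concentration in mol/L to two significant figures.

Mn²⁺/Mn is the cathode, Ca²⁺/Ca the anode: E°cell = +1.65 V, n = 2.
Overall reaction: Mn²⁺(aq) + Ca(s) → Mn(s) + Ca²⁺(aq); Q = [Ca²⁺]^1/[Mn²⁺]^1.
From E = E° − (0.0592/n) log Q: log Q = (E° − E)·n/0.0592 = (+1.65 − (+1.713))·2/0.0592 = -2.1284.
So 1·log[Mn²⁺] = 1·log(0.000261) − log Q = -3.5834 − (-2.1284) = -1.4550; [Mn²⁺] = 10^(-1.4550) ≈ 0.035 M.

0.035 M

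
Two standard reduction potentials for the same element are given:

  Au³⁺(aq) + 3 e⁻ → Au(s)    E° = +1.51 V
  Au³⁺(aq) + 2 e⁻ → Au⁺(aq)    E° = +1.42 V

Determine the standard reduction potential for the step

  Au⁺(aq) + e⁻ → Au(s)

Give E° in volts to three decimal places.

+1.690 V

Sequential free energies add, so n₃E°₃ = n₁E°₁ + n₂E°₂.
With n₃ = 3, and the known step contributing 2×(+1.42) V, the unknown satisfies 1·E° = 3×(+1.51) − 2×(+1.42) = +1.690.
E° = +1.690 / 1 = +1.690 V.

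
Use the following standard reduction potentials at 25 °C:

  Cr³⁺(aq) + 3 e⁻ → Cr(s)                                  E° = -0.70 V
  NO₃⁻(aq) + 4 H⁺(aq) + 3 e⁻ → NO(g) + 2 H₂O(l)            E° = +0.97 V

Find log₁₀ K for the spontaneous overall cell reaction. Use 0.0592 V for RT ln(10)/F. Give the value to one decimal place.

Cathode: NO₃⁻/NO; anode: Cr³⁺/Cr. E°cell = +1.67 V, n = 3.
log K = nE°cell / 0.0592 = (3)(+1.67) / 0.0592 = 84.6.

84.6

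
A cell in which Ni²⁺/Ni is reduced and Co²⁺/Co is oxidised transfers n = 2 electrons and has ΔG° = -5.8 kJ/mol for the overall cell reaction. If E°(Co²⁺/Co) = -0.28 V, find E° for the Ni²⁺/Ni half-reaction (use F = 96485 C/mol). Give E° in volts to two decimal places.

-0.25 V

E°cell = −ΔG°/(nF) = −(-5.8×10³)/((2)(96485)) = +0.030 V.
Since Ni²⁺/Ni is the cathode and Co²⁺/Co the anode, E°cell = E°(Ni²⁺/Ni) − E°(Co²⁺/Co).
So E°(Ni²⁺/Ni) = E°cell + E°(Co²⁺/Co) = +0.030 + (-0.28) = -0.25 V.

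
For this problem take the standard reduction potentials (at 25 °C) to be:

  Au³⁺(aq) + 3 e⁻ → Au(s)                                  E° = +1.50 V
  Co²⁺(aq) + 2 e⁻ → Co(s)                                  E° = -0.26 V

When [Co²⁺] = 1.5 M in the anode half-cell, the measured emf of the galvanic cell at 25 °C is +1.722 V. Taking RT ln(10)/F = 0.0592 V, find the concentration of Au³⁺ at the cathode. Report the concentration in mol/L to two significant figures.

Au³⁺/Au is the cathode, Co²⁺/Co the anode: E°cell = +1.76 V, n = 6.
Overall reaction: 2 Au³⁺(aq) + 3 Co(s) → 2 Au(s) + 3 Co²⁺(aq); Q = [Co²⁺]^3/[Au³⁺]^2.
From E = E° − (0.0592/n) log Q: log Q = (E° − E)·n/0.0592 = (+1.76 − (+1.722))·6/0.0592 = 3.8514.
So 2·log[Au³⁺] = 3·log(1.5) − log Q = 0.5283 − (3.8514) = -3.3231; log[Au³⁺] = -3.3231 / 2 = -1.6616; [Au³⁺] = 10^(-1.6616) ≈ 0.022 M.

0.022 M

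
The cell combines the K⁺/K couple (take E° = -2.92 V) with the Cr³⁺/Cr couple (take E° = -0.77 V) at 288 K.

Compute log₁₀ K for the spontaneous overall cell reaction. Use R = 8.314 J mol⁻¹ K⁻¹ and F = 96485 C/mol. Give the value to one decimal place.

112.9

Cathode: Cr³⁺/Cr; anode: K⁺/K. E°cell = (-0.77) − (-2.92) = +2.15 V, with n = 3.
ΔG° = −nFE° = −RT ln K, so ln K = nFE°/(RT) = (3)(96485)(+2.15) / ((8.314)(288)) = 259.906.
log₁₀ K = 259.906 / ln 10 = 112.9.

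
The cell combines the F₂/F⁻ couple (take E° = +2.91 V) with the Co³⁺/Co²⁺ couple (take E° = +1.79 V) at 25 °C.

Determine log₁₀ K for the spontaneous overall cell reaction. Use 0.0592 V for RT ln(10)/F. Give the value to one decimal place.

Cathode: F₂/F⁻; anode: Co³⁺/Co²⁺. E°cell = +1.12 V, n = 2.
log K = nE°cell / 0.0592 = (2)(+1.12) / 0.0592 = 37.8.

37.8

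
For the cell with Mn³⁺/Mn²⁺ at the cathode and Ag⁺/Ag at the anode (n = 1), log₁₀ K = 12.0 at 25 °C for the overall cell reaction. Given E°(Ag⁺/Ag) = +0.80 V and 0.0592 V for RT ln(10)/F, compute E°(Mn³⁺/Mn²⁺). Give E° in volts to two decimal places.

+1.51 V

E°cell = (0.0592/n)·log K = (0.0592/1)(12.0) = +0.710 V.
Since Mn³⁺/Mn²⁺ is the cathode and Ag⁺/Ag the anode, E°cell = E°(Mn³⁺/Mn²⁺) − E°(Ag⁺/Ag).
So E°(Mn³⁺/Mn²⁺) = E°cell + E°(Ag⁺/Ag) = +0.710 + (+0.80) = +1.51 V.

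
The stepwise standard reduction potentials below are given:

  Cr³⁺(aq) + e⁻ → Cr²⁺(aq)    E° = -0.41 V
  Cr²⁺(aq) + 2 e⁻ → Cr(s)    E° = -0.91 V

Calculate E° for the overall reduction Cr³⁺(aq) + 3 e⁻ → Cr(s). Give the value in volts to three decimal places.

Adding the free-energy changes (−nFE°) of the two steps gives −n₃FE°₃ = −n₁FE°₁ − n₂FE°₂.
E°₃ = (1×-0.41 + 2×-0.91) / 3 = (-2.230) / 3 = -0.743 V.
E° values themselves are not directly additive — weighting by electron count is essential.

-0.743 V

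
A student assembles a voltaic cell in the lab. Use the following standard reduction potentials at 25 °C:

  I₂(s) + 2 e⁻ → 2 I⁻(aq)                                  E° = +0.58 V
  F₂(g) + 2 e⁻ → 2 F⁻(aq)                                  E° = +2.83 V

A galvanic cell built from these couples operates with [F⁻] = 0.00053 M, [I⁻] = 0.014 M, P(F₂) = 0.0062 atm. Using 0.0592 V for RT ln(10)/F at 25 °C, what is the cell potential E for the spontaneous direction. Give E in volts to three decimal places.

+2.269 V

F₂/F⁻ is the cathode (higher E°), I₂/I⁻ the anode: E°cell = +2.83 − (+0.58) = +2.25 V, n = 2.
Overall: F₂(g) + 2 I⁻(aq) → 2 F⁻(aq) + I₂(s)
Q = [F⁻]^2 / (P(F₂)·[I⁻]^2); log Q = -0.636.
E = E° − (0.0592/n) log Q = +2.25 − (0.0592/2)(-0.636) = +2.269 V.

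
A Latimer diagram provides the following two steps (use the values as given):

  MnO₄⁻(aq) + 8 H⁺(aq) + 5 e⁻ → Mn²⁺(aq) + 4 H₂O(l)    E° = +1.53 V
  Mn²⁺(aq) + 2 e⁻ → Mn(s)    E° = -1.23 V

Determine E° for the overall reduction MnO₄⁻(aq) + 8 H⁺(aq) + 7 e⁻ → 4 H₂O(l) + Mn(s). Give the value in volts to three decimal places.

Standard free energies of sequential steps add: ΔG°₃ = ΔG°₁ + ΔG°₂, so n₃E°₃ = n₁E°₁ + n₂E°₂.
E°₃ = (5×+1.53 + 2×-1.23) / 7 = (+5.190) / 7 = +0.741 V.

+0.741 V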